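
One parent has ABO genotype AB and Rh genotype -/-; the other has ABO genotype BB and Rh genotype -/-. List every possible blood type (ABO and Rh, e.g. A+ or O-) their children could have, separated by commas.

Gametes from AB × BB give offspring ABO genotypes AB, BB, i.e. phenotypes B, AB.
Rh cross -/- × -/- → phenotypes Rh-.
Combining independently: B-, AB-.

B-, AB-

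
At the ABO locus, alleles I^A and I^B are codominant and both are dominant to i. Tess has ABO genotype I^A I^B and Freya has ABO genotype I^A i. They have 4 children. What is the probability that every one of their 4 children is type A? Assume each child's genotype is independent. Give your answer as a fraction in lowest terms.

1/16

ABO cross I^A I^B × I^A i → 1/2 A, 1/4 B, 1/4 AB.
So P(type A) = 1/2 per child.
All 4 independent: (1/2)^4 = 1/16.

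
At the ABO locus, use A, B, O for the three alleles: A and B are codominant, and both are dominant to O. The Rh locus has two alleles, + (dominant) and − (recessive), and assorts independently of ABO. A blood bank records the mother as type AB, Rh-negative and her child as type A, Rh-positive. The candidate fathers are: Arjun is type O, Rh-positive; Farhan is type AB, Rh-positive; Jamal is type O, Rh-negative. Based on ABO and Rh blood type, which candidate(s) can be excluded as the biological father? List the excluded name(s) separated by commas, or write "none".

A candidate is excluded only if no genotype consistent with his phenotype could produce a type A, Rh-positive child with a type AB, Rh-negative mother.
Jamal (type O, Rh-): no genotype consistent with that phenotype can produce a type-A Rh+ child with a type-AB mother.

Jamal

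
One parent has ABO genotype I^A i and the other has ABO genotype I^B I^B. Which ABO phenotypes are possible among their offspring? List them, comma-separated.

Gametes from I^A i × I^B I^B give offspring ABO genotypes I^A I^B, I^B i, i.e. phenotypes B, AB.

B, AB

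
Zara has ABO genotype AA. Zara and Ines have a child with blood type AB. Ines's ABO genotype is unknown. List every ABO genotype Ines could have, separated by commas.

For each candidate genotype of Ines, check whether crossing it with AA can produce every observed child phenotype.
  AA → possible child types {A} ✗
  AB → possible child types {A, AB} ✓
  AO → possible child types {A} ✗
  BB → possible child types {AB} ✓
  BO → possible child types {A, AB} ✓
  OO → possible child types {A} ✗

AB, BB, BO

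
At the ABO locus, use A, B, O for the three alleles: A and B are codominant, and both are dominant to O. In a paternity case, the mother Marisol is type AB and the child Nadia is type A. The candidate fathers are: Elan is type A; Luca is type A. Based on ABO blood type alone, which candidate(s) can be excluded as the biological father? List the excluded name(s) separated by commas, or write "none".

none

A candidate is excluded only if no genotype consistent with his phenotype could produce a type A child with a type AB mother.
Every candidate has at least one consistent genotype combination, so none can be excluded.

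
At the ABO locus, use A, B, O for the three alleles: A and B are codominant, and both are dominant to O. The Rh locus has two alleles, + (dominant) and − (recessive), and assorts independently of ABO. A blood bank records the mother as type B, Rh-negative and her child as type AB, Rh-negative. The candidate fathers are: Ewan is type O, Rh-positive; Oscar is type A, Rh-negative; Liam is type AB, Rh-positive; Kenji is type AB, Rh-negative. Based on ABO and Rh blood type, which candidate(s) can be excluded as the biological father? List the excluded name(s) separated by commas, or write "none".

Ewan

A candidate is excluded only if no genotype consistent with his phenotype could produce a type AB, Rh-negative child with a type B, Rh-negative mother.
Ewan (type O, Rh+): no genotype consistent with that phenotype can produce a type-AB Rh- child with a type-B mother.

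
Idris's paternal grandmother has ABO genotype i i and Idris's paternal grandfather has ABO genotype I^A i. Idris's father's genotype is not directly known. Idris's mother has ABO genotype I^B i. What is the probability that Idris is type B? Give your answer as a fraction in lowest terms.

Idris's father's ABO genotype from i i × I^A i: 1/2 I^A i, 1/2 i i.
Crossing each possibility with the mother I^B i and summing P(type B): 1/2·1/4 + 1/2·1/2 = 3/8.

3/8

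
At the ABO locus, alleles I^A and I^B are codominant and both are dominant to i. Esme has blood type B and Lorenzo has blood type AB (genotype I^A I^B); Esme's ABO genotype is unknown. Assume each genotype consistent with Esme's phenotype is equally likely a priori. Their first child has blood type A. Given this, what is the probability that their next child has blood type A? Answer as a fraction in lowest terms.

Possible genotypes: Esme ∈ {I^B I^B, I^B i}; Lorenzo ∈ {I^A I^B}.
Weight each parental genotype pair by prior × P(type-A child):
  I^B i × I^A I^B: posterior weight 1; P(next child type A) = 1/4.
Weighted sum = 1/4.

1/4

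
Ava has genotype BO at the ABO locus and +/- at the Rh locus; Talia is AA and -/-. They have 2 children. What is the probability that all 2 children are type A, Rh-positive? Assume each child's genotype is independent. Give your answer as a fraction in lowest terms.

1/16

ABO cross BO × AA → 1/2 A, 1/2 AB.
Rh cross +/- × -/- → 1/2 Rh+, 1/2 Rh-; so P(type A, Rh-positive) = 1/2 × 1/2 = 1/4 per child.
All 2 independent: (1/4)^2 = 1/16.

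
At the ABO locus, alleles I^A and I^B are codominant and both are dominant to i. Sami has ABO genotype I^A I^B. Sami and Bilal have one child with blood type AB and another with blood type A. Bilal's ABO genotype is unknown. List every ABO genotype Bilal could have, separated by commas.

I^A I^A, I^A I^B, I^A i, I^B i

For each candidate genotype of Bilal, check whether crossing it with I^A I^B can produce every observed child phenotype.
  I^A I^A → possible child types {A, AB} ✓
  I^A I^B → possible child types {A, B, AB} ✓
  I^A i → possible child types {A, B, AB} ✓
  I^B I^B → possible child types {B, AB} ✗
  I^B i → possible child types {A, B, AB} ✓
  i i → possible child types {A, B} ✗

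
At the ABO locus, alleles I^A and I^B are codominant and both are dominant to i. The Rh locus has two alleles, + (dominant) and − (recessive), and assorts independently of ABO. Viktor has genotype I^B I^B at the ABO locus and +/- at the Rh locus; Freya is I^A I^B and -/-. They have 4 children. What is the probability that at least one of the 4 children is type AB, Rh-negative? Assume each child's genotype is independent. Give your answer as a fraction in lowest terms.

175/256

ABO cross I^B I^B × I^A I^B → 1/2 B, 1/2 AB.
Rh cross +/- × -/- → 1/2 Rh+, 1/2 Rh-; so P(type AB, Rh-negative) = 1/2 × 1/2 = 1/4 per child.
P(none) = (3/4)^4 = 81/256; P(at least one) = 1 − 81/256 = 175/256.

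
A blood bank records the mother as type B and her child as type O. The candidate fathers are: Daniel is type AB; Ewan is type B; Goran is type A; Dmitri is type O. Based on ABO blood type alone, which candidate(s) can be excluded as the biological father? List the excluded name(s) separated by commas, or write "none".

A candidate is excluded only if no genotype consistent with his phenotype could produce a type O child with a type B mother.
Daniel (type AB): no genotype consistent with that phenotype can produce a type-O child with a type-B mother.

Daniel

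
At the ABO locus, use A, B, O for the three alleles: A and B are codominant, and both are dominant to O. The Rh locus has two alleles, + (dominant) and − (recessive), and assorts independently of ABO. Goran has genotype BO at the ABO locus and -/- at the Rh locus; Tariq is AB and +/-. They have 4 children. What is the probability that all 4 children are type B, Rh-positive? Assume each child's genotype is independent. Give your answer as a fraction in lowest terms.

1/256

ABO cross BO × AB → 1/4 A, 1/2 B, 1/4 AB.
Rh cross -/- × +/- → 1/2 Rh+, 1/2 Rh-; so P(type B, Rh-positive) = 1/2 × 1/2 = 1/4 per child.
All 4 independent: (1/4)^4 = 1/256.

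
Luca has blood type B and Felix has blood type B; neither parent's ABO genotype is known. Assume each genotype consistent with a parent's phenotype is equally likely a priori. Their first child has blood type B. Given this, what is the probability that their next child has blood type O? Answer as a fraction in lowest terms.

Possible genotypes: Luca ∈ {BB, BO}; Felix ∈ {BB, BO}.
Weight each parental genotype pair by prior × P(type-B child):
  BB × BB: posterior weight 4/15; P(next child type O) = 0.
  BB × BO: posterior weight 4/15; P(next child type O) = 0.
  BO × BB: posterior weight 4/15; P(next child type O) = 0.
  BO × BO: posterior weight 1/5; P(next child type O) = 1/4.
Weighted sum = 1/20.

1/20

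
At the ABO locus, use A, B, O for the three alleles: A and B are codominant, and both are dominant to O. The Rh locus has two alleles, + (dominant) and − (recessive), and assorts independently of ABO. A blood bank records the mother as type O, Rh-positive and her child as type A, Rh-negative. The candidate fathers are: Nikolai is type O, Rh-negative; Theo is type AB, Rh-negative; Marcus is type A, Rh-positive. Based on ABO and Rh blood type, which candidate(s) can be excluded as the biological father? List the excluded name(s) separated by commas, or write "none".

A candidate is excluded only if no genotype consistent with his phenotype could produce a type A, Rh-negative child with a type O, Rh-positive mother.
Nikolai (type O, Rh-): no genotype consistent with that phenotype can produce a type-A Rh- child with a type-O mother.

Nikolai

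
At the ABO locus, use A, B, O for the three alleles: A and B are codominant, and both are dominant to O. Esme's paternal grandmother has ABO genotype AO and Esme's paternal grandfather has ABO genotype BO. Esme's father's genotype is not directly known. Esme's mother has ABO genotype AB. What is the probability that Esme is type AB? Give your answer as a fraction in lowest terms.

1/4

Esme's father's ABO genotype from AO × BO: 1/4 AB, 1/4 AO, 1/4 BO, 1/4 OO.
Crossing each possibility with the mother AB and summing P(type AB): 1/4·1/2 + 1/4·1/4 + 1/4·1/4 + 1/4·0 = 1/4.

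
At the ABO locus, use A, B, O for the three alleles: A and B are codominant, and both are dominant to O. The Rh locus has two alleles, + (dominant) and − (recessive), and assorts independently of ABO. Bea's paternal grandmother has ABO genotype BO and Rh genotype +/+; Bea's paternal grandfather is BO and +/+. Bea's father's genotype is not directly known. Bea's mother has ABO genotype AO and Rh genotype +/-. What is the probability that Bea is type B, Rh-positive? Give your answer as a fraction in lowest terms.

Bea's father's ABO genotype from BO × BO: 1/4 BB, 1/2 BO, 1/4 OO.
Crossing each possibility with the mother AO and summing P(type B): 1/4·1/2 + 1/2·1/4 + 1/4·0 = 1/4.
Similarly for Rh via the father's Rh distribution: P(Rh+) = 1.
Independent loci: 1/4 × 1 = 1/4.

1/4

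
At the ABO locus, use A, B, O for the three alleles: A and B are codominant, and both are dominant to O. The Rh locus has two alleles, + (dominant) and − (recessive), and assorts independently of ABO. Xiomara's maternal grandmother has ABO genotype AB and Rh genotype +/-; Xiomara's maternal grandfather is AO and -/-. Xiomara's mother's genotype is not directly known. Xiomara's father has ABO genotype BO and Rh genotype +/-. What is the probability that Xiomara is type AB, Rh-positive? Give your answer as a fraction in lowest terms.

Xiomara's mother's ABO genotype from AB × AO: 1/4 AA, 1/4 AB, 1/4 AO, 1/4 BO.
Crossing each possibility with the father BO and summing P(type AB): 1/4·1/2 + 1/4·1/4 + 1/4·1/4 + 1/4·0 = 1/4.
Similarly for Rh via the mother's Rh distribution: P(Rh+) = 5/8.
Independent loci: 1/4 × 5/8 = 5/32.

5/32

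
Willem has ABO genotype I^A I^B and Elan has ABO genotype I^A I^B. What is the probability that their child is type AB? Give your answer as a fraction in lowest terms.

1/2

ABO cross I^A I^B × I^A I^B → offspring phenotypes: 1/4 A, 1/4 B, 1/2 AB.
So P(type AB) = 1/2.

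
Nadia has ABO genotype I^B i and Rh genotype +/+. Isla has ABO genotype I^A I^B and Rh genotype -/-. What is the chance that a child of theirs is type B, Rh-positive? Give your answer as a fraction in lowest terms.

1/2

ABO cross I^B i × I^A I^B → offspring phenotypes: 1/4 A, 1/2 B, 1/4 AB.
Rh cross +/+ × -/- → 1 Rh+.
Independent loci: P(type B, Rh-positive) = 1/2 × 1 = 1/2.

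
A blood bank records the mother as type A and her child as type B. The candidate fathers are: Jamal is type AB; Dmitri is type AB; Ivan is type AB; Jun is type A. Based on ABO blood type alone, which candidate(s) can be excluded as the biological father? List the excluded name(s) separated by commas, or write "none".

Jun

A candidate is excluded only if no genotype consistent with his phenotype could produce a type B child with a type A mother.
Jun (type A): no genotype consistent with that phenotype can produce a type-B child with a type-A mother.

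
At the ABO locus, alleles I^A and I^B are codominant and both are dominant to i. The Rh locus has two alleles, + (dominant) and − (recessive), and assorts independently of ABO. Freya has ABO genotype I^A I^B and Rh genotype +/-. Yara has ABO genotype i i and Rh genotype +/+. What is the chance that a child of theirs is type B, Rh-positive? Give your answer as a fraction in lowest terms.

ABO cross I^A I^B × i i → offspring phenotypes: 1/2 A, 1/2 B.
Rh cross +/- × +/+ → 1 Rh+.
Independent loci: P(type B, Rh-positive) = 1/2 × 1 = 1/2.

1/2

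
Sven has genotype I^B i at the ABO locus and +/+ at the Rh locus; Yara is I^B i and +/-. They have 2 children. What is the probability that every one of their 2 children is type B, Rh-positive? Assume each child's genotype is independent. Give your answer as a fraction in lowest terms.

9/16

ABO cross I^B i × I^B i → 1/4 O, 3/4 B.
Rh cross +/+ × +/- → 1 Rh+; so P(type B, Rh-positive) = 3/4 × 1 = 3/4 per child.
All 2 independent: (3/4)^2 = 9/16.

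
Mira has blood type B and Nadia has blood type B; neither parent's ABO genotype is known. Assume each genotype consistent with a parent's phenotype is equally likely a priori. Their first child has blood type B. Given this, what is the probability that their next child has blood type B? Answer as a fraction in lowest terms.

19/20

Possible genotypes: Mira ∈ {I^B I^B, I^B i}; Nadia ∈ {I^B I^B, I^B i}.
Weight each parental genotype pair by prior × P(type-B child):
  I^B I^B × I^B I^B: posterior weight 4/15; P(next child type B) = 1.
  I^B I^B × I^B i: posterior weight 4/15; P(next child type B) = 1.
  I^B i × I^B I^B: posterior weight 4/15; P(next child type B) = 1.
  I^B i × I^B i: posterior weight 1/5; P(next child type B) = 3/4.
Weighted sum = 19/20.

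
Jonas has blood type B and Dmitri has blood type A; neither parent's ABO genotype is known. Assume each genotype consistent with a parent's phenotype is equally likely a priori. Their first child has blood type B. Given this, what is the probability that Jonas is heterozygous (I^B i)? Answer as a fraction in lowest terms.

1/3

Possible genotypes: Jonas ∈ {I^B I^B, I^B i}; Dmitri ∈ {I^A I^A, I^A i}.
Weight each parental genotype pair by prior × P(type-B child):
  I^B I^B × I^A i: posterior weight 2/3.
  I^B i × I^A i: posterior weight 1/3.
Sum the posterior weight over pairs where Jonas is I^B i: 1/3.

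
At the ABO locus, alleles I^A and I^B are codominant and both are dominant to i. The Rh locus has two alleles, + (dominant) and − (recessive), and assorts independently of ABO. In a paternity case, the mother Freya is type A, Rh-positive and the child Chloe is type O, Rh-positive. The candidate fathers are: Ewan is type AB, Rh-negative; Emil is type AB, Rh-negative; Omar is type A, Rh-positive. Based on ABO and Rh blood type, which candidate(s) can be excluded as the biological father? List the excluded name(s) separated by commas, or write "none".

Ewan, Emil

A candidate is excluded only if no genotype consistent with his phenotype could produce a type O, Rh-positive child with a type A, Rh-positive mother.
Ewan (type AB, Rh-): no genotype consistent with that phenotype can produce a type-O Rh+ child with a type-A mother.
Emil (type AB, Rh-): no genotype consistent with that phenotype can produce a type-O Rh+ child with a type-A mother.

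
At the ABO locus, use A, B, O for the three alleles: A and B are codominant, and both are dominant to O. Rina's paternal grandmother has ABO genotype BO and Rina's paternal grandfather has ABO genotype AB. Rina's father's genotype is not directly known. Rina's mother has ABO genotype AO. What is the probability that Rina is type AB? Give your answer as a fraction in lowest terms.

1/4

Rina's father's ABO genotype from BO × AB: 1/4 AB, 1/4 AO, 1/4 BB, 1/4 BO.
Crossing each possibility with the mother AO and summing P(type AB): 1/4·1/4 + 1/4·0 + 1/4·1/2 + 1/4·1/4 = 1/4.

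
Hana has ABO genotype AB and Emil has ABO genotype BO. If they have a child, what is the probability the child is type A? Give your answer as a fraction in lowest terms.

ABO cross AB × BO → offspring phenotypes: 1/4 A, 1/2 B, 1/4 AB.
So P(type A) = 1/4.

1/4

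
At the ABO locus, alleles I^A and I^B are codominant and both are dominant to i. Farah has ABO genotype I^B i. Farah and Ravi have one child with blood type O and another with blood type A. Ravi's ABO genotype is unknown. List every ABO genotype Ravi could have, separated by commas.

For each candidate genotype of Ravi, check whether crossing it with I^B i can produce every observed child phenotype.
  I^A I^A → possible child types {A, AB} ✗
  I^A I^B → possible child types {A, B, AB} ✗
  I^A i → possible child types {O, A, B, AB} ✓
  I^B I^B → possible child types {B} ✗
  I^B i → possible child types {O, B} ✗
  i i → possible child types {O, B} ✗

I^A i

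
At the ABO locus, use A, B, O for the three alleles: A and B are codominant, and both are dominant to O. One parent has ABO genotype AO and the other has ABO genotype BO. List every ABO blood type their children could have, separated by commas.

Gametes from AO × BO give offspring ABO genotypes AB, AO, BO, OO, i.e. phenotypes O, A, B, AB.

O, A, B, AB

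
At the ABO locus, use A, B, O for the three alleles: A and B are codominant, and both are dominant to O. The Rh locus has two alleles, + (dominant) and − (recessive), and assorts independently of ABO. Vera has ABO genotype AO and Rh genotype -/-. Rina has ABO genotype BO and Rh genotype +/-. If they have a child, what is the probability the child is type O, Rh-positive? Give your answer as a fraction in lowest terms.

ABO cross AO × BO → offspring phenotypes: 1/4 O, 1/4 A, 1/4 B, 1/4 AB.
Rh cross -/- × +/- → 1/2 Rh+, 1/2 Rh-.
Independent loci: P(type O, Rh-positive) = 1/4 × 1/2 = 1/8.

1/8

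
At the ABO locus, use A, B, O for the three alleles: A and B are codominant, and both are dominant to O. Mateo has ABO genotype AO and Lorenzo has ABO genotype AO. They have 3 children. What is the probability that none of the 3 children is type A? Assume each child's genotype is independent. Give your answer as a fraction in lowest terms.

1/64

ABO cross AO × AO → 1/4 O, 3/4 A.
So P(type A) = 3/4 per child.
P(not type A) = 1/4 for one child; (1/4)^3 = 1/64.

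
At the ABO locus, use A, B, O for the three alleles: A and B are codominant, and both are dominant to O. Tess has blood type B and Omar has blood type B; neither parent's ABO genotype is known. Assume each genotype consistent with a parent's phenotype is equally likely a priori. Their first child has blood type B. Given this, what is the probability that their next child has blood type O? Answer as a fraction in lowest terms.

Possible genotypes: Tess ∈ {BB, BO}; Omar ∈ {BB, BO}.
Weight each parental genotype pair by prior × P(type-B child):
  BB × BB: posterior weight 4/15; P(next child type O) = 0.
  BB × BO: posterior weight 4/15; P(next child type O) = 0.
  BO × BB: posterior weight 4/15; P(next child type O) = 0.
  BO × BO: posterior weight 1/5; P(next child type O) = 1/4.
Weighted sum = 1/20.

1/20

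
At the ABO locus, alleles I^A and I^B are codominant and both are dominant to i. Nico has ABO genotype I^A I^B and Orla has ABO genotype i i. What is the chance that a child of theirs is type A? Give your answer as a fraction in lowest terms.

1/2

ABO cross I^A I^B × i i → offspring phenotypes: 1/2 A, 1/2 B.
So P(type A) = 1/2.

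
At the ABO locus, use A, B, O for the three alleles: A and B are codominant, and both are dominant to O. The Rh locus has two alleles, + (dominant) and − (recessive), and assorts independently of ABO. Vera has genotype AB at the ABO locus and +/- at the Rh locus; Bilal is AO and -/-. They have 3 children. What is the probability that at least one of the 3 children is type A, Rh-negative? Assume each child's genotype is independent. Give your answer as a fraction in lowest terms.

ABO cross AB × AO → 1/2 A, 1/4 B, 1/4 AB.
Rh cross +/- × -/- → 1/2 Rh+, 1/2 Rh-; so P(type A, Rh-negative) = 1/2 × 1/2 = 1/4 per child.
P(none) = (3/4)^3 = 27/64; P(at least one) = 1 − 27/64 = 37/64.

37/64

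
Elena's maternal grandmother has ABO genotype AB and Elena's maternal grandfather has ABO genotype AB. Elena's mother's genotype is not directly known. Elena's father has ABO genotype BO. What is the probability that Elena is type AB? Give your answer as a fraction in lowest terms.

1/4

Elena's mother's ABO genotype from AB × AB: 1/4 AA, 1/2 AB, 1/4 BB.
Crossing each possibility with the father BO and summing P(type AB): 1/4·1/2 + 1/2·1/4 + 1/4·0 = 1/4.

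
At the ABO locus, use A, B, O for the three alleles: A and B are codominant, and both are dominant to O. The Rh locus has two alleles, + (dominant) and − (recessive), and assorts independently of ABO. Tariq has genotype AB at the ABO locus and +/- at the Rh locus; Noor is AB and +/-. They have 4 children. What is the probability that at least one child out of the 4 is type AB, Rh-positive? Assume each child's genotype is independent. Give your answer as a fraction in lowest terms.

ABO cross AB × AB → 1/4 A, 1/4 B, 1/2 AB.
Rh cross +/- × +/- → 3/4 Rh+, 1/4 Rh-; so P(type AB, Rh-positive) = 1/2 × 3/4 = 3/8 per child.
P(none) = (5/8)^4 = 625/4096; P(at least one) = 1 − 625/4096 = 3471/4096.

3471/4096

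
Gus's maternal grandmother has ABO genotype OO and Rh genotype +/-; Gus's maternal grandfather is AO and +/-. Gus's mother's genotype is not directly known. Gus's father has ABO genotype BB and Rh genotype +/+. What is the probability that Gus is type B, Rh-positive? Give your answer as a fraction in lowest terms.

Gus's mother's ABO genotype from OO × AO: 1/2 AO, 1/2 OO.
Crossing each possibility with the father BB and summing P(type B): 1/2·1/2 + 1/2·1 = 3/4.
Similarly for Rh via the mother's Rh distribution: P(Rh+) = 1.
Independent loci: 3/4 × 1 = 3/4.

3/4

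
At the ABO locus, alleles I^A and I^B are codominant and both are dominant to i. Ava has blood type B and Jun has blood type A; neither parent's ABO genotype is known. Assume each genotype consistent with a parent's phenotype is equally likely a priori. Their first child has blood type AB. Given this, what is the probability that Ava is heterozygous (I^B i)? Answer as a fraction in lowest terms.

Possible genotypes: Ava ∈ {I^B I^B, I^B i}; Jun ∈ {I^A I^A, I^A i}.
Weight each parental genotype pair by prior × P(type-AB child):
  I^B I^B × I^A I^A: posterior weight 4/9.
  I^B I^B × I^A i: posterior weight 2/9.
  I^B i × I^A I^A: posterior weight 2/9.
  I^B i × I^A i: posterior weight 1/9.
Sum the posterior weight over pairs where Ava is I^B i: 1/3.

1/3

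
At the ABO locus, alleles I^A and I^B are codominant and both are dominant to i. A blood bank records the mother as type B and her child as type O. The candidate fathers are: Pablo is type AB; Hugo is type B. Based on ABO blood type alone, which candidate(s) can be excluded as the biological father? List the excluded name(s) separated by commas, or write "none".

Pablo

A candidate is excluded only if no genotype consistent with his phenotype could produce a type O child with a type B mother.
Pablo (type AB): no genotype consistent with that phenotype can produce a type-O child with a type-B mother.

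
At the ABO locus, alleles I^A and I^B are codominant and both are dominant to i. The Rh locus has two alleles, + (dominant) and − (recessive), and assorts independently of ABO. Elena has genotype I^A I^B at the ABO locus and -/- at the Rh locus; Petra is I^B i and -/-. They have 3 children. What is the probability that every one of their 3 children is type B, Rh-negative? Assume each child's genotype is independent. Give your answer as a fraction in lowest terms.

1/8

ABO cross I^A I^B × I^B i → 1/4 A, 1/2 B, 1/4 AB.
Rh cross -/- × -/- → 1 Rh-; so P(type B, Rh-negative) = 1/2 × 1 = 1/2 per child.
All 3 independent: (1/2)^3 = 1/8.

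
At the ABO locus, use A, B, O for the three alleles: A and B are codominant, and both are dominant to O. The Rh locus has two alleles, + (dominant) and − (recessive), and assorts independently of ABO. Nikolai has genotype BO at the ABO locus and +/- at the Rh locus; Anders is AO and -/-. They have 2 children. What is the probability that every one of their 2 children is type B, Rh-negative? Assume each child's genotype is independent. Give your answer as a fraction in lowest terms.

1/64

ABO cross BO × AO → 1/4 O, 1/4 A, 1/4 B, 1/4 AB.
Rh cross +/- × -/- → 1/2 Rh+, 1/2 Rh-; so P(type B, Rh-negative) = 1/4 × 1/2 = 1/8 per child.
All 2 independent: (1/8)^2 = 1/64.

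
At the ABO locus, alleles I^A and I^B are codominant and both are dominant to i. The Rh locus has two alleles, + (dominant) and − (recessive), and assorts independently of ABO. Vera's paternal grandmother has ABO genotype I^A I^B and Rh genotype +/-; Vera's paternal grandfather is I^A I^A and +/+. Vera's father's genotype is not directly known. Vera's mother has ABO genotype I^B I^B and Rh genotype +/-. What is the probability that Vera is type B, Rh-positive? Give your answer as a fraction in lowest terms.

7/32

Vera's father's ABO genotype from I^A I^B × I^A I^A: 1/2 I^A I^A, 1/2 I^A I^B.
Crossing each possibility with the mother I^B I^B and summing P(type B): 1/2·0 + 1/2·1/2 = 1/4.
Similarly for Rh via the father's Rh distribution: P(Rh+) = 7/8.
Independent loci: 1/4 × 7/8 = 7/32.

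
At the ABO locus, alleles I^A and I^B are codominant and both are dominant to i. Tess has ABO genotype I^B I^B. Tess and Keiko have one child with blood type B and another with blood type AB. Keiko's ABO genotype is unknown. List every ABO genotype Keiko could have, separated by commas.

For each candidate genotype of Keiko, check whether crossing it with I^B I^B can produce every observed child phenotype.
  I^A I^A → possible child types {AB} ✗
  I^A I^B → possible child types {B, AB} ✓
  I^A i → possible child types {B, AB} ✓
  I^B I^B → possible child types {B} ✗
  I^B i → possible child types {B} ✗
  i i → possible child types {B} ✗

I^A I^B, I^A i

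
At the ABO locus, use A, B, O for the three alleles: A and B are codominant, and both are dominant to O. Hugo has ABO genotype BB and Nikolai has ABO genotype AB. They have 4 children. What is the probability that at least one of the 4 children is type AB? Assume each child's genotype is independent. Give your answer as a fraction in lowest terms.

ABO cross BB × AB → 1/2 B, 1/2 AB.
So P(type AB) = 1/2 per child.
P(none) = (1/2)^4 = 1/16; P(at least one) = 1 − 1/16 = 15/16.

15/16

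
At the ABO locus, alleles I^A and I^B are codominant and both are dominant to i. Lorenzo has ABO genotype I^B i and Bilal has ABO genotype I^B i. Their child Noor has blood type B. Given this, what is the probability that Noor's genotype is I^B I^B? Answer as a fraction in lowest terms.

1/3

Cross I^B i × I^B i → 1/4 I^B I^B, 1/2 I^B i, 1/4 i i.
Type-B genotypes among offspring: I^B I^B (1/4), I^B i (1/2); total 3/4.
P(I^B I^B | type B) = (1/4) / (3/4) = 1/3.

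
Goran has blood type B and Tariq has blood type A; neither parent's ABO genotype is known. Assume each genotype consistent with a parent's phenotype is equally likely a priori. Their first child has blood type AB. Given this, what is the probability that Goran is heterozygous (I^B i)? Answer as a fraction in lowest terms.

Possible genotypes: Goran ∈ {I^B I^B, I^B i}; Tariq ∈ {I^A I^A, I^A i}.
Weight each parental genotype pair by prior × P(type-AB child):
  I^B I^B × I^A I^A: posterior weight 4/9.
  I^B I^B × I^A i: posterior weight 2/9.
  I^B i × I^A I^A: posterior weight 2/9.
  I^B i × I^A i: posterior weight 1/9.
Sum the posterior weight over pairs where Goran is I^B i: 1/3.

1/3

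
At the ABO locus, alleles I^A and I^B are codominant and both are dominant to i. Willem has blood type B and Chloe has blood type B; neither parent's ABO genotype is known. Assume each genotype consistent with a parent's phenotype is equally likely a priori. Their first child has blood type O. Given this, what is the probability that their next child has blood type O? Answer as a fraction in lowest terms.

1/4

Possible genotypes: Willem ∈ {I^B I^B, I^B i}; Chloe ∈ {I^B I^B, I^B i}.
Weight each parental genotype pair by prior × P(type-O child):
  I^B i × I^B i: posterior weight 1; P(next child type O) = 1/4.
Weighted sum = 1/4.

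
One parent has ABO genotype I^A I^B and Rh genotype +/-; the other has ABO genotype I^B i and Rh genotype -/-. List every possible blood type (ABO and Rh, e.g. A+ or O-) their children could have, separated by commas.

Gametes from I^A I^B × I^B i give offspring ABO genotypes I^A I^B, I^A i, I^B I^B, I^B i, i.e. phenotypes A, B, AB.
Rh cross +/- × -/- → phenotypes Rh+, Rh-.
Combining independently: A+, A-, B+, B-, AB+, AB-.

A+, A-, B+, B-, AB+, AB-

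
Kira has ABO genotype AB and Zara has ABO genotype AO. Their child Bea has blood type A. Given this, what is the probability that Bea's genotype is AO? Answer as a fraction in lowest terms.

Cross AB × AO → 1/4 AA, 1/4 AB, 1/4 AO, 1/4 BO.
Type-A genotypes among offspring: AA (1/4), AO (1/4); total 1/2.
P(AO | type A) = (1/4) / (1/2) = 1/2.

1/2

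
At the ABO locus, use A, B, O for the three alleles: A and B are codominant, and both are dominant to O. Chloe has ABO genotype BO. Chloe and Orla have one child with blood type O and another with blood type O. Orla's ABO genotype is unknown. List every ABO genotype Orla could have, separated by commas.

For each candidate genotype of Orla, check whether crossing it with BO can produce every observed child phenotype.
  AA → possible child types {A, AB} ✗
  AB → possible child types {A, B, AB} ✗
  AO → possible child types {O, A, B, AB} ✓
  BB → possible child types {B} ✗
  BO → possible child types {O, B} ✓
  OO → possible child types {O, B} ✓

AO, BO, OO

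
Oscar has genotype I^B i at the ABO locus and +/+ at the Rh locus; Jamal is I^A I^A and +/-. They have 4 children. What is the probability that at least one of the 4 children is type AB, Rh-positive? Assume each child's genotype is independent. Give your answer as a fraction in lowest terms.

15/16

ABO cross I^B i × I^A I^A → 1/2 A, 1/2 AB.
Rh cross +/+ × +/- → 1 Rh+; so P(type AB, Rh-positive) = 1/2 × 1 = 1/2 per child.
P(none) = (1/2)^4 = 1/16; P(at least one) = 1 − 1/16 = 15/16.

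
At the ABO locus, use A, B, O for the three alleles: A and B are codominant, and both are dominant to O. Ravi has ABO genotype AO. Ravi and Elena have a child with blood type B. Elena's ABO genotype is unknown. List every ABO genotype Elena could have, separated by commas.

AB, BB, BO

For each candidate genotype of Elena, check whether crossing it with AO can produce every observed child phenotype.
  AA → possible child types {A} ✗
  AB → possible child types {A, B, AB} ✓
  AO → possible child types {O, A} ✗
  BB → possible child types {B, AB} ✓
  BO → possible child types {O, A, B, AB} ✓
  OO → possible child types {O, A} ✗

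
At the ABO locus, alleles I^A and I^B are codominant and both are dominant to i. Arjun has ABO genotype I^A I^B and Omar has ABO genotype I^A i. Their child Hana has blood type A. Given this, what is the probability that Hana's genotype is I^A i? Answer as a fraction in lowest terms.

Cross I^A I^B × I^A i → 1/4 I^A I^A, 1/4 I^A I^B, 1/4 I^A i, 1/4 I^B i.
Type-A genotypes among offspring: I^A I^A (1/4), I^A i (1/4); total 1/2.
P(I^A i | type A) = (1/4) / (1/2) = 1/2.

1/2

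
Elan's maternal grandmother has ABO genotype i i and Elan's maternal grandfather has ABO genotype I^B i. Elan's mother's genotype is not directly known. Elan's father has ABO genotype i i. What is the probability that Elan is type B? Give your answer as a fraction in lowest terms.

Elan's mother's ABO genotype from i i × I^B i: 1/2 I^B i, 1/2 i i.
Crossing each possibility with the father i i and summing P(type B): 1/2·1/2 + 1/2·0 = 1/4.

1/4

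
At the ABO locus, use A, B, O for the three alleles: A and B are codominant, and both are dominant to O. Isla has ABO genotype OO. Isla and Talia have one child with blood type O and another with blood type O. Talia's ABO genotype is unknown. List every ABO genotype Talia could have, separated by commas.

For each candidate genotype of Talia, check whether crossing it with OO can produce every observed child phenotype.
  AA → possible child types {A} ✗
  AB → possible child types {A, B} ✗
  AO → possible child types {O, A} ✓
  BB → possible child types {B} ✗
  BO → possible child types {O, B} ✓
  OO → possible child types {O} ✓

AO, BO, OO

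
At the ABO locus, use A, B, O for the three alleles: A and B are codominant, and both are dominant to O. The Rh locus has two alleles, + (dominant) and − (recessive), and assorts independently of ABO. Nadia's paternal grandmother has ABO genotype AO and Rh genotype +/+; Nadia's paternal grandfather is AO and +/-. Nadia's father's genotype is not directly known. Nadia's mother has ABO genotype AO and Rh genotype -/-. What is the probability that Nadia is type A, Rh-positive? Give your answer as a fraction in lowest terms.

Nadia's father's ABO genotype from AO × AO: 1/4 AA, 1/2 AO, 1/4 OO.
Crossing each possibility with the mother AO and summing P(type A): 1/4·1 + 1/2·3/4 + 1/4·1/2 = 3/4.
Similarly for Rh via the father's Rh distribution: P(Rh+) = 3/4.
Independent loci: 3/4 × 3/4 = 9/16.

9/16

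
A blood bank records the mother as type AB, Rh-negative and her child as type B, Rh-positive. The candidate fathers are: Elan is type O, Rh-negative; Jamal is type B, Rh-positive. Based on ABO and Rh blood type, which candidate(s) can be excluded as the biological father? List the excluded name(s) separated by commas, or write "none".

A candidate is excluded only if no genotype consistent with his phenotype could produce a type B, Rh-positive child with a type AB, Rh-negative mother.
Elan (type O, Rh-): no genotype consistent with that phenotype can produce a type-B Rh+ child with a type-AB mother.

Elan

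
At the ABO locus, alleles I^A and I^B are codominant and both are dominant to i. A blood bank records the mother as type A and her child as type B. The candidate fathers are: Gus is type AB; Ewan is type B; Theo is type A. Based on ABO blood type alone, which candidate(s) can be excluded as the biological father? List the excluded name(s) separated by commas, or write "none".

Theo

A candidate is excluded only if no genotype consistent with his phenotype could produce a type B child with a type A mother.
Theo (type A): no genotype consistent with that phenotype can produce a type-B child with a type-A mother.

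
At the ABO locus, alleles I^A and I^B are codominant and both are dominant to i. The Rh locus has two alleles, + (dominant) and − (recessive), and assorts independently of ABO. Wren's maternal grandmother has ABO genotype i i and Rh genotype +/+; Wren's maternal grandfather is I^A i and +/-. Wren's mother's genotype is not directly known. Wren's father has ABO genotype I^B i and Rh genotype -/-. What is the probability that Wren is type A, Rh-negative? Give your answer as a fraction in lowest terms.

1/32

Wren's mother's ABO genotype from i i × I^A i: 1/2 I^A i, 1/2 i i.
Crossing each possibility with the father I^B i and summing P(type A): 1/2·1/4 + 1/2·0 = 1/8.
Similarly for Rh via the mother's Rh distribution: P(Rh-) = 1/4.
Independent loci: 1/8 × 1/4 = 1/32.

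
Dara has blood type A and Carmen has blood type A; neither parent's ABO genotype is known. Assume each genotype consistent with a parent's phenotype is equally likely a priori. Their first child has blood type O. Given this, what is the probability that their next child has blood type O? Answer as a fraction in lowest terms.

1/4

Possible genotypes: Dara ∈ {I^A I^A, I^A i}; Carmen ∈ {I^A I^A, I^A i}.
Weight each parental genotype pair by prior × P(type-O child):
  I^A i × I^A i: posterior weight 1; P(next child type O) = 1/4.
Weighted sum = 1/4.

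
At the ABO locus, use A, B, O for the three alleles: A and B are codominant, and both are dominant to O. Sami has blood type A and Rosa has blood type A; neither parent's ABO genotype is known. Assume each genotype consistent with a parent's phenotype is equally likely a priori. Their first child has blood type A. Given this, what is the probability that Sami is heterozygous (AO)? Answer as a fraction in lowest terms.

7/15

Possible genotypes: Sami ∈ {AA, AO}; Rosa ∈ {AA, AO}.
Weight each parental genotype pair by prior × P(type-A child):
  AA × AA: posterior weight 4/15.
  AA × AO: posterior weight 4/15.
  AO × AA: posterior weight 4/15.
  AO × AO: posterior weight 1/5.
Sum the posterior weight over pairs where Sami is AO: 7/15.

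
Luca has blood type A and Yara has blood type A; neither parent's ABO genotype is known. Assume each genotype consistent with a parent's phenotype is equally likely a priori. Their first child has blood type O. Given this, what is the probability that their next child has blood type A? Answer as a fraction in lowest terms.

Possible genotypes: Luca ∈ {AA, AO}; Yara ∈ {AA, AO}.
Weight each parental genotype pair by prior × P(type-O child):
  AO × AO: posterior weight 1; P(next child type A) = 3/4.
Weighted sum = 3/4.

3/4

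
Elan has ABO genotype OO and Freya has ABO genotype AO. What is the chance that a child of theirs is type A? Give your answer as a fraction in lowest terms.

ABO cross OO × AO → offspring phenotypes: 1/2 O, 1/2 A.
So P(type A) = 1/2.

1/2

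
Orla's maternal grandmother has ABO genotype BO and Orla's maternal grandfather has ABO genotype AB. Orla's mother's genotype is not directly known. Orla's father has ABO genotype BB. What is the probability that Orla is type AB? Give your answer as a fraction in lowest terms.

Orla's mother's ABO genotype from BO × AB: 1/4 AB, 1/4 AO, 1/4 BB, 1/4 BO.
Crossing each possibility with the father BB and summing P(type AB): 1/4·1/2 + 1/4·1/2 + 1/4·0 + 1/4·0 = 1/4.

1/4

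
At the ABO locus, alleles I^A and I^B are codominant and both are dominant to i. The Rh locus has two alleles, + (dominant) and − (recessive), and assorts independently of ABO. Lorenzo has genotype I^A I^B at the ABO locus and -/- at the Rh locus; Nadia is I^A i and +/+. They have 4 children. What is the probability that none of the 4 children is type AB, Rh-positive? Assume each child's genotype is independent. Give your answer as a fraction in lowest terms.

81/256

ABO cross I^A I^B × I^A i → 1/2 A, 1/4 B, 1/4 AB.
Rh cross -/- × +/+ → 1 Rh+; so P(type AB, Rh-positive) = 1/4 × 1 = 1/4 per child.
P(not type AB, Rh-positive) = 3/4 for one child; (3/4)^4 = 81/256.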